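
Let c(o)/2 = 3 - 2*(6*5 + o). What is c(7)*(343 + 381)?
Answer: -102808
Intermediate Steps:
c(o) = -114 - 4*o (c(o) = 2*(3 - 2*(6*5 + o)) = 2*(3 - 2*(30 + o)) = 2*(3 + (-60 - 2*o)) = 2*(-57 - 2*o) = -114 - 4*o)
c(7)*(343 + 381) = (-114 - 4*7)*(343 + 381) = (-114 - 28)*724 = -142*724 = -102808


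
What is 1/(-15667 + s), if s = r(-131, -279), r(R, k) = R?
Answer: -1/15798 ≈ -6.3299e-5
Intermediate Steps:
s = -131
1/(-15667 + s) = 1/(-15667 - 131) = 1/(-15798) = -1/15798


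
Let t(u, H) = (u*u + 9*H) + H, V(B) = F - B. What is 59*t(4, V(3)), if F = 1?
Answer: -236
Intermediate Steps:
V(B) = 1 - B
t(u, H) = u² + 10*H (t(u, H) = (u² + 9*H) + H = u² + 10*H)
59*t(4, V(3)) = 59*(4² + 10*(1 - 1*3)) = 59*(16 + 10*(1 - 3)) = 59*(16 + 10*(-2)) = 59*(16 - 20) = 59*(-4) = -236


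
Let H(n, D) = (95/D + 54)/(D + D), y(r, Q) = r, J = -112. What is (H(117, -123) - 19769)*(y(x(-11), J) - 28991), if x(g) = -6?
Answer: 17345336990153/30258 ≈ 5.7325e+8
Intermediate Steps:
H(n, D) = (54 + 95/D)/(2*D) (H(n, D) = (54 + 95/D)/((2*D)) = (54 + 95/D)*(1/(2*D)) = (54 + 95/D)/(2*D))
(H(117, -123) - 19769)*(y(x(-11), J) - 28991) = ((½)*(95 + 54*(-123))/(-123)² - 19769)*(-6 - 28991) = ((½)*(1/15129)*(95 - 6642) - 19769)*(-28997) = ((½)*(1/15129)*(-6547) - 19769)*(-28997) = (-6547/30258 - 19769)*(-28997) = -598176949/30258*(-28997) = 17345336990153/30258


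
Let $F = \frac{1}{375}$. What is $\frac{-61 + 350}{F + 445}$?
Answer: $\frac{108375}{166876} \approx 0.64943$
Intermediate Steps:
$F = \frac{1}{375} \approx 0.0026667$
$\frac{-61 + 350}{F + 445} = \frac{-61 + 350}{\frac{1}{375} + 445} = \frac{289}{\frac{166876}{375}} = 289 \cdot \frac{375}{166876} = \frac{108375}{166876}$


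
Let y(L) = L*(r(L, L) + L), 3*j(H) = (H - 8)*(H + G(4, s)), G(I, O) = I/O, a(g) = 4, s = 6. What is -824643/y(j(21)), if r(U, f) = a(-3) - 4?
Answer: -66796083/714025 ≈ -93.549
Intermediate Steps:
r(U, f) = 0 (r(U, f) = 4 - 4 = 0)
j(H) = (-8 + H)*(⅔ + H)/3 (j(H) = ((H - 8)*(H + 4/6))/3 = ((-8 + H)*(H + 4*(⅙)))/3 = ((-8 + H)*(H + ⅔))/3 = ((-8 + H)*(⅔ + H))/3 = (-8 + H)*(⅔ + H)/3)
y(L) = L² (y(L) = L*(0 + L) = L*L = L²)
-824643/y(j(21)) = -824643/(-16/9 - 22/9*21 + (⅓)*21²)² = -824643/(-16/9 - 154/3 + (⅓)*441)² = -824643/(-16/9 - 154/3 + 147)² = -824643/((845/9)²) = -824643/714025/81 = -824643*81/714025 = -66796083/714025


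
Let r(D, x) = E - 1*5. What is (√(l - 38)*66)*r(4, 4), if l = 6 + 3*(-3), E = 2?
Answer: -198*I*√41 ≈ -1267.8*I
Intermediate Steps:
l = -3 (l = 6 - 9 = -3)
r(D, x) = -3 (r(D, x) = 2 - 1*5 = 2 - 5 = -3)
(√(l - 38)*66)*r(4, 4) = (√(-3 - 38)*66)*(-3) = (√(-41)*66)*(-3) = ((I*√41)*66)*(-3) = (66*I*√41)*(-3) = -198*I*√41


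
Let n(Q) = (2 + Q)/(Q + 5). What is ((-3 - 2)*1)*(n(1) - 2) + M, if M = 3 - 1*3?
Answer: 15/2 ≈ 7.5000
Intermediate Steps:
n(Q) = (2 + Q)/(5 + Q)
M = 0 (M = 3 - 3 = 0)
((-3 - 2)*1)*(n(1) - 2) + M = ((-3 - 2)*1)*((2 + 1)/(5 + 1) - 2) + 0 = (-5*1)*(3/6 - 2) + 0 = -5*((1/6)*3 - 2) + 0 = -5*(1/2 - 2) + 0 = -5*(-3/2) + 0 = 15/2 + 0 = 15/2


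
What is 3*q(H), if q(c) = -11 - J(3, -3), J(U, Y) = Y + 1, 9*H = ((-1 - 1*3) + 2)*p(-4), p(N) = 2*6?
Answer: -27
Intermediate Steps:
p(N) = 12
H = -8/3 (H = (((-1 - 1*3) + 2)*12)/9 = (((-1 - 3) + 2)*12)/9 = ((-4 + 2)*12)/9 = (-2*12)/9 = (⅑)*(-24) = -8/3 ≈ -2.6667)
J(U, Y) = 1 + Y
q(c) = -9 (q(c) = -11 - (1 - 3) = -11 - 1*(-2) = -11 + 2 = -9)
3*q(H) = 3*(-9) = -27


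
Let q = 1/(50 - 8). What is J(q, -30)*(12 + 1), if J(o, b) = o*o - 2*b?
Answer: 1375933/1764 ≈ 780.01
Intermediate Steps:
q = 1/42 ≈ 0.023810
J(o, b) = o² - 2*b
J(q, -30)*(12 + 1) = ((1/42)² - 2*(-30))*(12 + 1) = (1/1764 + 60)*13 = (105841/1764)*13 = 1375933/1764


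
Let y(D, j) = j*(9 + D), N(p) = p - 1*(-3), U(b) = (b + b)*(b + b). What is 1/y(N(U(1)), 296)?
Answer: 1/4736 ≈ 0.00021115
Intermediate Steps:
U(b) = 4*b² (U(b) = (2*b)*(2*b) = 4*b²)
N(p) = 3 + p (N(p) = p + 3 = 3 + p)
1/y(N(U(1)), 296) = 1/(296*(9 + (3 + 4*1²))) = 1/(296*(9 + (3 + 4*1))) = 1/(296*(9 + (3 + 4))) = 1/(296*(9 + 7)) = 1/(296*16) = 1/4736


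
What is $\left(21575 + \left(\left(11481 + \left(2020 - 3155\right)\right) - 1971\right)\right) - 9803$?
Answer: $20147$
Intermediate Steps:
$\left(21575 + \left(\left(11481 + \left(2020 - 3155\right)\right) - 1971\right)\right) - 9803 = \left(21575 + \left(\left(11481 - 1135\right) - 1971\right)\right) - 9803 = \left(21575 + \left(10346 - 1971\right)\right) - 9803 = \left(21575 + 8375\right) - 9803 = 29950 - 9803 = 20147$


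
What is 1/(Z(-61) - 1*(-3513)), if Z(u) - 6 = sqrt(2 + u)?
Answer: 3519/12383420 - I*sqrt(59)/12383420 ≈ 0.00028417 - 6.2028e-7*I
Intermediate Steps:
Z(u) = 6 + sqrt(2 + u)
1/(Z(-61) - 1*(-3513)) = 1/((6 + sqrt(2 - 61)) - 1*(-3513)) = 1/((6 + sqrt(-59)) + 3513) = 1/((6 + I*sqrt(59)) + 3513) = 1/(3519 + I*sqrt(59))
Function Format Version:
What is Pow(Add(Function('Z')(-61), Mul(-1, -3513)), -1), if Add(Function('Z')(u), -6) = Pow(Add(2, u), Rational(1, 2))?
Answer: Add(Rational(3519, 12383420), Mul(Rational(-1, 12383420), I, Pow(59, Rational(1, 2)))) ≈ Add(0.00028417, Mul(-6.2028e-7, I))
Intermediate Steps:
Function('Z')(u) = Add(6, Pow(Add(2, u), Rational(1, 2)))
Pow(Add(Function('Z')(-61), Mul(-1, -3513)), -1) = Pow(Add(Add(6, Pow(Add(2, -61), Rational(1, 2))), Mul(-1, -3513)), -1) = Pow(Add(Add(6, Pow(-59, Rational(1, 2))), 3513), -1) = Pow(Add(Add(6, Mul(I, Pow(59, Rational(1, 2)))), 3513), -1) = Pow(Add(3519, Mul(I, Pow(59, Rational(1, 2)))), -1)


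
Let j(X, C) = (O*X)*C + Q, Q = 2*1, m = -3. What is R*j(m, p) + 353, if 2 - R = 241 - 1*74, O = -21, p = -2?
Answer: 20813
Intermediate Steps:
Q = 2
j(X, C) = 2 - 21*C*X (j(X, C) = (-21*X)*C + 2 = -21*C*X + 2 = 2 - 21*C*X)
R = -165 (R = 2 - (241 - 1*74) = 2 - (241 - 74) = 2 - 1*167 = 2 - 167 = -165)
R*j(m, p) + 353 = -165*(2 - 21*(-2)*(-3)) + 353 = -165*(2 - 126) + 353 = -165*(-124) + 353 = 20460 + 353 = 20813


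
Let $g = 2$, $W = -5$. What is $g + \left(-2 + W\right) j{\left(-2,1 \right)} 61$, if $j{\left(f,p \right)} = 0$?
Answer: $2$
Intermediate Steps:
$g + \left(-2 + W\right) j{\left(-2,1 \right)} 61 = 2 + \left(-2 - 5\right) 0 \cdot 61 = 2 + \left(-7\right) 0 \cdot 61 = 2 + 0 \cdot 61 = 2 + 0 = 2$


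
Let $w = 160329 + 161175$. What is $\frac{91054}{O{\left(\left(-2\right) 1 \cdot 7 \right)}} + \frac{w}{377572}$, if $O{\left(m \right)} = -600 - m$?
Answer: $- \frac{4273879943}{27657149} \approx -154.53$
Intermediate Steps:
$w = 321504$
$\frac{91054}{O{\left(\left(-2\right) 1 \cdot 7 \right)}} + \frac{w}{377572} = \frac{91054}{-600 - \left(-2\right) 1 \cdot 7} + \frac{321504}{377572} = \frac{91054}{-600 - \left(-2\right) 7} + 321504 \cdot \frac{1}{377572} = \frac{91054}{-600 - -14} + \frac{80376}{94393} = \frac{91054}{-600 + 14} + \frac{80376}{94393} = \frac{91054}{-586} + \frac{80376}{94393} = 91054 \left(- \frac{1}{586}\right) + \frac{80376}{94393} = - \frac{45527}{293} + \frac{80376}{94393} = - \frac{4273879943}{27657149}$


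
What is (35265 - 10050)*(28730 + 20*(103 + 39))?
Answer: 796037550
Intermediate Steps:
(35265 - 10050)*(28730 + 20*(103 + 39)) = 25215*(28730 + 20*142) = 25215*(28730 + 2840) = 25215*31570 = 796037550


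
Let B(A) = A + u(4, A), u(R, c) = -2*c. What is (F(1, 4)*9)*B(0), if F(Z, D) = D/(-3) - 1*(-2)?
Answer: 0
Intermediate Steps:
F(Z, D) = 2 - D/3 (F(Z, D) = D*(-⅓) + 2 = -D/3 + 2 = 2 - D/3)
B(A) = -A (B(A) = A - 2*A = -A)
(F(1, 4)*9)*B(0) = ((2 - ⅓*4)*9)*(-1*0) = ((2 - 4/3)*9)*0 = ((⅔)*9)*0 = 6*0 = 0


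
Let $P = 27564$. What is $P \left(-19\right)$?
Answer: $-523716$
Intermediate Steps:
$P \left(-19\right) = 27564 \left(-19\right) = -523716$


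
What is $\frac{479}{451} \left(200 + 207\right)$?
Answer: $\frac{17723}{41} \approx 432.27$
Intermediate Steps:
$\frac{479}{451} \left(200 + 207\right) = 479 \cdot \frac{1}{451} \cdot 407 = \frac{479}{451} \cdot 407 = \frac{17723}{41}$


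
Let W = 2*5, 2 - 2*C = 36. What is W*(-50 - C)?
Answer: -330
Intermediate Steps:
C = -17 (C = 1 - ½*36 = 1 - 18 = -17)
W = 10
W*(-50 - C) = 10*(-50 - 1*(-17)) = 10*(-50 + 17) = 10*(-33) = -330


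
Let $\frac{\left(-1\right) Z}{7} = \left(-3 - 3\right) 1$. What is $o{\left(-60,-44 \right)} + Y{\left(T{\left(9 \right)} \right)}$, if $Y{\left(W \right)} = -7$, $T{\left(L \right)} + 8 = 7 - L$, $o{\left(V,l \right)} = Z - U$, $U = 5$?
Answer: $30$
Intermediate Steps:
$Z = 42$ ($Z = - 7 \left(-3 - 3\right) 1 = - 7 \left(\left(-6\right) 1\right) = \left(-7\right) \left(-6\right) = 42$)
$o{\left(V,l \right)} = 37$ ($o{\left(V,l \right)} = 42 - 5 = 37$)
$T{\left(L \right)} = -1 - L$ ($T{\left(L \right)} = -8 - \left(-7 + L\right) = -1 - L$)
$o{\left(-60,-44 \right)} + Y{\left(T{\left(9 \right)} \right)} = 37 - 7 = 30$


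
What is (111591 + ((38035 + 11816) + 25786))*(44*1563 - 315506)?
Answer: -46195513352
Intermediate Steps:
(111591 + ((38035 + 11816) + 25786))*(44*1563 - 315506) = (111591 + (49851 + 25786))*(68772 - 315506) = (111591 + 75637)*(-246734) = 187228*(-246734) = -46195513352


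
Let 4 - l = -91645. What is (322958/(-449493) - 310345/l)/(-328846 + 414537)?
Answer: -169096682827/3530090784859287 ≈ -4.7902e-5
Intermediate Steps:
l = 91649 (l = 4 - 1*(-91645) = 4 + 91645 = 91649)
(322958/(-449493) - 310345/l)/(-328846 + 414537) = (322958/(-449493) - 310345/91649)/(-328846 + 414537) = (322958*(-1/449493) - 310345*1/91649)/85691 = (-322958/449493 - 310345/91649)*(1/85691) = -169096682827/41195583957*1/85691 = -169096682827/3530090784859287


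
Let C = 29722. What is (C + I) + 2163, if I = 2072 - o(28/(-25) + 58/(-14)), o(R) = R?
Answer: 5943396/175 ≈ 33962.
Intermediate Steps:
I = 363521/175 (I = 2072 - (28/(-25) + 58/(-14)) = 2072 - (28*(-1/25) + 58*(-1/14)) = 2072 - (-28/25 - 29/7) = 2072 - 1*(-921/175) = 2072 + 921/175 = 363521/175 ≈ 2077.3)
(C + I) + 2163 = (29722 + 363521/175) + 2163 = 5564871/175 + 2163 = 5943396/175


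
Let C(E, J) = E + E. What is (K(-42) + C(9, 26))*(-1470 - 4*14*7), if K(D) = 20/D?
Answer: -97888/3 ≈ -32629.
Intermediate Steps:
C(E, J) = 2*E
(K(-42) + C(9, 26))*(-1470 - 4*14*7) = (20/(-42) + 2*9)*(-1470 - 4*14*7) = (20*(-1/42) + 18)*(-1470 - 56*7) = (-10/21 + 18)*(-1470 - 392) = (368/21)*(-1862) = -97888/3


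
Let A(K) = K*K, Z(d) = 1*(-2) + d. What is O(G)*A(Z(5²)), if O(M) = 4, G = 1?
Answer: 2116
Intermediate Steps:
Z(d) = -2 + d
A(K) = K²
O(G)*A(Z(5²)) = 4*(-2 + 5²)² = 4*(-2 + 25)² = 4*23² = 4*529 = 2116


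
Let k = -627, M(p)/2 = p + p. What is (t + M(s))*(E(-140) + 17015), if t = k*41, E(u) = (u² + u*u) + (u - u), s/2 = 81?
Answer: -1408691685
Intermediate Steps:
s = 162 (s = 2*81 = 162)
M(p) = 4*p (M(p) = 2*(p + p) = 2*(2*p) = 4*p)
E(u) = 2*u² (E(u) = (u² + u²) + 0 = 2*u² + 0 = 2*u²)
t = -25707 (t = -627*41 = -25707)
(t + M(s))*(E(-140) + 17015) = (-25707 + 4*162)*(2*(-140)² + 17015) = (-25707 + 648)*(2*19600 + 17015) = -25059*(39200 + 17015) = -25059*56215 = -1408691685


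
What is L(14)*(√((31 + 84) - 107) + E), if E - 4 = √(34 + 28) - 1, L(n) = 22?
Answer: 66 + 22*√62 + 44*√2 ≈ 301.45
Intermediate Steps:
E = 3 + √62 (E = 4 + (√(34 + 28) - 1) = 4 + (√62 - 1) = 4 + (-1 + √62) = 3 + √62 ≈ 10.874)
L(14)*(√((31 + 84) - 107) + E) = 22*(√((31 + 84) - 107) + (3 + √62)) = 22*(√(115 - 107) + (3 + √62)) = 22*(√8 + (3 + √62)) = 22*(2*√2 + (3 + √62)) = 22*(3 + √62 + 2*√2) = 66 + 22*√62 + 44*√2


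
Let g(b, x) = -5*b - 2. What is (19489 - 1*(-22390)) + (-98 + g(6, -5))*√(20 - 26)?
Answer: 41879 - 130*I*√6 ≈ 41879.0 - 318.43*I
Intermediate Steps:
g(b, x) = -2 - 5*b
(19489 - 1*(-22390)) + (-98 + g(6, -5))*√(20 - 26) = (19489 - 1*(-22390)) + (-98 + (-2 - 5*6))*√(20 - 26) = (19489 + 22390) + (-98 + (-2 - 30))*√(-6) = 41879 + (-98 - 32)*(I*√6) = 41879 - 130*I*√6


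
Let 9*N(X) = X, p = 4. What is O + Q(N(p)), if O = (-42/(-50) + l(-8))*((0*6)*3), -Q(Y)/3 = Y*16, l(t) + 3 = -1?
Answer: -64/3 ≈ -21.333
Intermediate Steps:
N(X) = X/9
l(t) = -4 (l(t) = -3 - 1 = -4)
Q(Y) = -48*Y (Q(Y) = -3*Y*16 = -48*Y)
O = 0 (O = (-42/(-50) - 4)*((0*6)*3) = (-42*(-1/50) - 4)*(0*3) = (21/25 - 4)*0 = -79/25*0 = 0)
O + Q(N(p)) = 0 - 16*4/3 = 0 - 48*4/9 = 0 - 64/3 = -64/3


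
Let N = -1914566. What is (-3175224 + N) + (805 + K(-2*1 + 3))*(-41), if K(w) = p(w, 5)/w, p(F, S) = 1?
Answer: -5122836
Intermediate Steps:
K(w) = 1/w
(-3175224 + N) + (805 + K(-2*1 + 3))*(-41) = (-3175224 - 1914566) + (805 + 1/(-2*1 + 3))*(-41) = -5089790 + (805 + 1/(-2 + 3))*(-41) = -5089790 + (805 + 1/1)*(-41) = -5089790 + (805 + 1)*(-41) = -5089790 + 806*(-41) = -5089790 - 33046 = -5122836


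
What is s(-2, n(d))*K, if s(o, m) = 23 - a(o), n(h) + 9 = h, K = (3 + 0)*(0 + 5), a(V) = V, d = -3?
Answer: 375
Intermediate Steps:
K = 15 (K = 3*5 = 15)
n(h) = -9 + h
s(o, m) = 23 - o
s(-2, n(d))*K = (23 - 1*(-2))*15 = (23 + 2)*15 = 25*15 = 375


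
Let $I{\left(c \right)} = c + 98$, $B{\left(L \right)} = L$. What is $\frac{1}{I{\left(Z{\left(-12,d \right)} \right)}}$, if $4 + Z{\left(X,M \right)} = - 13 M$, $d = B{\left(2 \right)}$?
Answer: $\frac{1}{68} \approx 0.014706$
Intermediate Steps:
$d = 2$
$Z{\left(X,M \right)} = -4 - 13 M$
$I{\left(c \right)} = 98 + c$
$\frac{1}{I{\left(Z{\left(-12,d \right)} \right)}} = \frac{1}{98 - 30} = \frac{1}{68}$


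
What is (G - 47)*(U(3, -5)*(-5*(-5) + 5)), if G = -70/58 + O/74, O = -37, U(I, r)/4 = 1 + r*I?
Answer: 2373000/29 ≈ 81828.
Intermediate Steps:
U(I, r) = 4 + 4*I*r (U(I, r) = 4*(1 + r*I) = 4*(1 + I*r) = 4 + 4*I*r)
G = -99/58 (G = -70/58 - 37/74 = -70*1/58 - 37*1/74 = -35/29 - ½ = -99/58 ≈ -1.7069)
(G - 47)*(U(3, -5)*(-5*(-5) + 5)) = (-99/58 - 47)*((4 + 4*3*(-5))*(-5*(-5) + 5)) = -2825*(4 - 60)*(25 + 5)/58 = -(-79100)*30/29 = -2825/58*(-1680) = 2373000/29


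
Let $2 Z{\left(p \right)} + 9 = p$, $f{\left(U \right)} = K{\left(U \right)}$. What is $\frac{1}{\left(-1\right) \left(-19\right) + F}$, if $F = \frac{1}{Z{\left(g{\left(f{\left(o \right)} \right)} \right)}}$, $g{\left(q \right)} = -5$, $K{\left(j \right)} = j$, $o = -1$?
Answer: $\frac{7}{132} \approx 0.05303$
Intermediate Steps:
$f{\left(U \right)} = U$
$Z{\left(p \right)} = - \frac{9}{2} + \frac{p}{2}$
$F = - \frac{1}{7}$ ($F = \frac{1}{- \frac{9}{2} + \frac{1}{2} \left(-5\right)} = \frac{1}{- \frac{9}{2} - \frac{5}{2}} = \frac{1}{-7} = - \frac{1}{7} \approx -0.14286$)
$\frac{1}{\left(-1\right) \left(-19\right) + F} = \frac{1}{\left(-1\right) \left(-19\right) - \frac{1}{7}} = \frac{1}{19 - \frac{1}{7}} = \frac{1}{\frac{132}{7}} = \frac{7}{132}$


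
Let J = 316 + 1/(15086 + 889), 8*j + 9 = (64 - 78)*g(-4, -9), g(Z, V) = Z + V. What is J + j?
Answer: 43148483/127800 ≈ 337.63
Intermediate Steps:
g(Z, V) = V + Z
j = 173/8 (j = -9/8 + ((64 - 78)*(-9 - 4))/8 = -9/8 + (-14*(-13))/8 = -9/8 + (⅛)*182 = -9/8 + 91/4 = 173/8 ≈ 21.625)
J = 5048101/15975 (J = 316 + 1/15975 = 5048101/15975 ≈ 316.00)
J + j = 5048101/15975 + 173/8 = 43148483/127800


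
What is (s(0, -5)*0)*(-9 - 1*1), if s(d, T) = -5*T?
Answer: 0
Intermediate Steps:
(s(0, -5)*0)*(-9 - 1*1) = (-5*(-5)*0)*(-9 - 1*1) = (25*0)*(-9 - 1) = 0*(-10) = 0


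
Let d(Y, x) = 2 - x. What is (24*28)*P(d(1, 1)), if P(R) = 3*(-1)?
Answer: -2016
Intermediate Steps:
P(R) = -3
(24*28)*P(d(1, 1)) = (24*28)*(-3) = 672*(-3) = -2016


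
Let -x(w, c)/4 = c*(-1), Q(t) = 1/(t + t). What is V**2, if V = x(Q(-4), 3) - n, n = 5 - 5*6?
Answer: 1369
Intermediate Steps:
n = -25 (n = 5 - 30 = -25)
Q(t) = 1/(2*t)
x(w, c) = 4*c (x(w, c) = -4*c*(-1) = -(-4)*c = 4*c)
V = 37 (V = 4*3 - 1*(-25) = 12 + 25 = 37)
V**2 = 37**2 = 1369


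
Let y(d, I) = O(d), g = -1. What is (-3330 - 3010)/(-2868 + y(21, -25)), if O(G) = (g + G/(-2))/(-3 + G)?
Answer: 228240/103271 ≈ 2.2101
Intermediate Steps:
O(G) = (-1 - G/2)/(-3 + G) (O(G) = (-1 + G/(-2))/(-3 + G) = (-1 + G*(-½))/(-3 + G) = (-1 - G/2)/(-3 + G))
y(d, I) = (-2 - d)/(2*(-3 + d))
(-3330 - 3010)/(-2868 + y(21, -25)) = (-3330 - 3010)/(-2868 + (-2 - 1*21)/(2*(-3 + 21))) = -6340/(-2868 + (½)*(-2 - 21)/18) = -6340/(-2868 + (½)*(1/18)*(-23)) = -6340/(-2868 - 23/36) = -6340/(-103271/36) = -6340*(-36/103271) = 228240/103271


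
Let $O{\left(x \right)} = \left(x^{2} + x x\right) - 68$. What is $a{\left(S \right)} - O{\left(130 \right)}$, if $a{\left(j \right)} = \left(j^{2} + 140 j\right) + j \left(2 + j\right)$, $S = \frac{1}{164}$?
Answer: $- \frac{453616291}{13448} \approx -33731.0$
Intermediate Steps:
$O{\left(x \right)} = -68 + 2 x^{2}$ ($O{\left(x \right)} = \left(x^{2} + x^{2}\right) - 68 = 2 x^{2} - 68 = -68 + 2 x^{2}$)
$S = \frac{1}{164} \approx 0.0060976$
$a{\left(j \right)} = j^{2} + 140 j + j \left(2 + j\right)$
$a{\left(S \right)} - O{\left(130 \right)} = 2 \cdot \frac{1}{164} \left(71 + \frac{1}{164}\right) - \left(-68 + 2 \cdot 130^{2}\right) = 2 \cdot \frac{1}{164} \cdot \frac{11645}{164} - \left(-68 + 2 \cdot 16900\right) = \frac{11645}{13448} - \left(-68 + 33800\right) = \frac{11645}{13448} - 33732 = - \frac{453616291}{13448}$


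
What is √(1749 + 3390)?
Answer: 3*√571 ≈ 71.687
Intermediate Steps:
√(1749 + 3390) = √5139 = 3*√571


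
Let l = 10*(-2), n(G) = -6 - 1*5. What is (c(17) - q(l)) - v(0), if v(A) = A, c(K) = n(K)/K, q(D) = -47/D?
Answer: -1019/340 ≈ -2.9971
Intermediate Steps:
n(G) = -11 (n(G) = -6 - 5 = -11)
l = -20
c(K) = -11/K
(c(17) - q(l)) - v(0) = (-11/17 - (-47)/(-20)) - 1*0 = (-11*1/17 - (-47)*(-1)/20) + 0 = (-11/17 - 1*47/20) + 0 = (-11/17 - 47/20) + 0 = -1019/340 + 0 = -1019/340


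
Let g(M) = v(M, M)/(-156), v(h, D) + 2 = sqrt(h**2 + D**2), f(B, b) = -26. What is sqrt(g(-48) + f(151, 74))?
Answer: sqrt(-158106 - 1872*sqrt(2))/78 ≈ 5.1403*I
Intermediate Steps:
v(h, D) = -2 + sqrt(D**2 + h**2) (v(h, D) = -2 + sqrt(h**2 + D**2) = -2 + sqrt(D**2 + h**2))
g(M) = 1/78 - sqrt(2)*sqrt(M**2)/156 (g(M) = (-2 + sqrt(M**2 + M**2))/(-156) = (-2 + sqrt(2*M**2))*(-1/156) = (-2 + sqrt(2)*sqrt(M**2))*(-1/156) = 1/78 - sqrt(2)*sqrt(M**2)/156)
sqrt(g(-48) + f(151, 74)) = sqrt((1/78 - sqrt(2)*sqrt((-48)**2)/156) - 26) = sqrt((1/78 - sqrt(2)*sqrt(2304)/156) - 26) = sqrt((1/78 - 1/156*sqrt(2)*48) - 26) = sqrt((1/78 - 4*sqrt(2)/13) - 26) = sqrt(-2027/78 - 4*sqrt(2)/13)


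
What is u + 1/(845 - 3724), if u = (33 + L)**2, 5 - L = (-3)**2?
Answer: 2421238/2879 ≈ 841.00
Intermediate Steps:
L = -4 (L = 5 - 1*(-3)**2 = 5 - 1*9 = 5 - 9 = -4)
u = 841 (u = (33 - 4)**2 = 29**2 = 841)
u + 1/(845 - 3724) = 841 + 1/(845 - 3724) = 841 + 1/(-2879) = 841 - 1/2879 = 2421238/2879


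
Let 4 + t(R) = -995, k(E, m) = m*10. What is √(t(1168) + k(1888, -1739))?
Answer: I*√18389 ≈ 135.61*I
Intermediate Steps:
k(E, m) = 10*m
t(R) = -999 (t(R) = -4 - 995 = -999)
√(t(1168) + k(1888, -1739)) = √(-999 + 10*(-1739)) = √(-999 - 17390) = √(-18389) = I*√18389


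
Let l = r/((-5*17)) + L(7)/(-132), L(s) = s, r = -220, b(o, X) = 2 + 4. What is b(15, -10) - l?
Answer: 7775/2244 ≈ 3.4648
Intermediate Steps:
b(o, X) = 6
l = 5689/2244 (l = -220/((-5*17)) + 7/(-132) = -220/(-85) + 7*(-1/132) = -220*(-1/85) - 7/132 = 44/17 - 7/132 = 5689/2244 ≈ 2.5352)
b(15, -10) - l = 6 - 1*5689/2244 = 6 - 5689/2244 = 7775/2244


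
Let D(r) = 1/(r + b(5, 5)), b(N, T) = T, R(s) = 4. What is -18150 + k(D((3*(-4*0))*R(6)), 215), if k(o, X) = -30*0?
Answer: -18150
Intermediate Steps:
D(r) = 1/(5 + r) (D(r) = 1/(r + 5) = 1/(5 + r))
k(o, X) = 0
-18150 + k(D((3*(-4*0))*R(6)), 215) = -18150 + 0 = -18150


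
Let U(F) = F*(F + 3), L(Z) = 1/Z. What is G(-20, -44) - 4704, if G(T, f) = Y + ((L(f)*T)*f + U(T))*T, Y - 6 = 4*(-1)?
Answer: -11102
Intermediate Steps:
L(Z) = 1/Z
Y = 2 (Y = 6 + 4*(-1) = 6 - 4 = 2)
U(F) = F*(3 + F)
G(T, f) = 2 + T*(T + T*(3 + T)) (G(T, f) = 2 + ((T/f)*f + T*(3 + T))*T = 2 + (T + T*(3 + T))*T = 2 + T*(T + T*(3 + T)))
G(-20, -44) - 4704 = (2 + (-20)³ + 4*(-20)²) - 4704 = (2 - 8000 + 4*400) - 4704 = (2 - 8000 + 1600) - 4704 = -6398 - 4704 = -11102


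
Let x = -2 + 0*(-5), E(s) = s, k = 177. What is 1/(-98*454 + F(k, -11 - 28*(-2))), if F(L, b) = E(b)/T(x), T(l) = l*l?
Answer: -4/177923 ≈ -2.2482e-5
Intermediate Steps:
x = -2 (x = -2 + 0 = -2)
T(l) = l²
F(L, b) = b/4 (F(L, b) = b/((-2)²) = b/4)
1/(-98*454 + F(k, -11 - 28*(-2))) = 1/(-98*454 + (-11 - 28*(-2))/4) = 1/(-44492 + (-11 - 1*(-56))/4) = 1/(-44492 + (-11 + 56)/4) = 1/(-44492 + (¼)*45) = 1/(-44492 + 45/4) = 1/(-177923/4) = -4/177923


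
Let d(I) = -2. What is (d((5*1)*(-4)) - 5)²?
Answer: 49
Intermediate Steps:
(d((5*1)*(-4)) - 5)² = (-2 - 5)² = (-7)² = 49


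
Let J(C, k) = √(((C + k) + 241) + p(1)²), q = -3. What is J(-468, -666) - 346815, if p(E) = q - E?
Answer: -346815 + I*√877 ≈ -3.4682e+5 + 29.614*I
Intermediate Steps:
p(E) = -3 - E
J(C, k) = √(257 + C + k) (J(C, k) = √(((C + k) + 241) + (-3 - 1*1)²) = √((241 + C + k) + (-3 - 1)²) = √((241 + C + k) + (-4)²) = √((241 + C + k) + 16) = √(257 + C + k))
J(-468, -666) - 346815 = √(257 - 468 - 666) - 346815 = √(-877) - 346815 = I*√877 - 346815 = -346815 + I*√877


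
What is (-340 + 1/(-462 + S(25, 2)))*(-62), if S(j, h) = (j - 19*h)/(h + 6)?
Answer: 78186216/3709 ≈ 21080.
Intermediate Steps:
S(j, h) = (j - 19*h)/(6 + h)
(-340 + 1/(-462 + S(25, 2)))*(-62) = (-340 + 1/(-462 + (25 - 19*2)/(6 + 2)))*(-62) = (-340 + 1/(-462 + (25 - 38)/8))*(-62) = (-340 + 1/(-462 + (⅛)*(-13)))*(-62) = (-340 + 1/(-462 - 13/8))*(-62) = (-340 + 1/(-3709/8))*(-62) = (-340 - 8/3709)*(-62) = -1261068/3709*(-62) = 78186216/3709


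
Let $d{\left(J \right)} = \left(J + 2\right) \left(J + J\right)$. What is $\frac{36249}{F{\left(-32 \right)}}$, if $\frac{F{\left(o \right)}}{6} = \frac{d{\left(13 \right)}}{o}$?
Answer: $- \frac{96664}{195} \approx -495.71$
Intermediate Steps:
$d{\left(J \right)} = 2 J \left(2 + J\right)$ ($d{\left(J \right)} = \left(2 + J\right) 2 J = 2 J \left(2 + J\right)$)
$F{\left(o \right)} = \frac{2340}{o}$ ($F{\left(o \right)} = 6 \frac{2 \cdot 13 \left(2 + 13\right)}{o} = 6 \frac{2 \cdot 13 \cdot 15}{o} = 6 \frac{390}{o} = \frac{2340}{o}$)
$\frac{36249}{F{\left(-32 \right)}} = \frac{36249}{2340 \frac{1}{-32}} = \frac{36249}{2340 \left(- \frac{1}{32}\right)} = \frac{36249}{- \frac{585}{8}} = 36249 \left(- \frac{8}{585}\right) = - \frac{96664}{195}$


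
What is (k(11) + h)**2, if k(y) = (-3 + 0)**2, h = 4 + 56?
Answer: 4761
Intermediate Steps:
h = 60
k(y) = 9 (k(y) = (-3)**2 = 9)
(k(11) + h)**2 = (9 + 60)**2 = 69**2 = 4761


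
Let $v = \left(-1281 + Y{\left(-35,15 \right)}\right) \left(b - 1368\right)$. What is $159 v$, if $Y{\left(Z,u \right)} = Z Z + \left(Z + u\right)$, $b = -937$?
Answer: $27853620$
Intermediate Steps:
$Y{\left(Z,u \right)} = Z + u + Z^{2}$ ($Y{\left(Z,u \right)} = Z^{2} + \left(Z + u\right) = Z + u + Z^{2}$)
$v = 175180$ ($v = \left(-1281 + \left(-35 + 15 + \left(-35\right)^{2}\right)\right) \left(-937 - 1368\right) = \left(-1281 + \left(-35 + 15 + 1225\right)\right) \left(-2305\right) = \left(-1281 + 1205\right) \left(-2305\right) = \left(-76\right) \left(-2305\right) = 175180$)
$159 v = 159 \cdot 175180 = 27853620$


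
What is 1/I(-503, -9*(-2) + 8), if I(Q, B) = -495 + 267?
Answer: -1/228 ≈ -0.0043860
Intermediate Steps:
I(Q, B) = -228
1/I(-503, -9*(-2) + 8) = 1/(-228) = -1/228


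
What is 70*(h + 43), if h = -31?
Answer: 840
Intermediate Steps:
70*(h + 43) = 70*(-31 + 43) = 70*12 = 840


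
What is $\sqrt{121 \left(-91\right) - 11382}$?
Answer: $7 i \sqrt{457} \approx 149.64 i$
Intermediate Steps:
$\sqrt{121 \left(-91\right) - 11382} = \sqrt{-11011 - 11382} = \sqrt{-22393} = 7 i \sqrt{457}$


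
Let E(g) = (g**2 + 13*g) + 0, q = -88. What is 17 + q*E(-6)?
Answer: 3713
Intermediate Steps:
E(g) = g**2 + 13*g
17 + q*E(-6) = 17 - (-528)*(13 - 6) = 17 - (-528)*7 = 17 - 88*(-42) = 17 + 3696 = 3713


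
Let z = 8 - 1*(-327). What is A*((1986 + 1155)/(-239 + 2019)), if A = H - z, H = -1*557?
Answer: -700443/445 ≈ -1574.0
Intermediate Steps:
H = -557
z = 335 (z = 8 + 327 = 335)
A = -892 (A = -557 - 1*335 = -557 - 335 = -892)
A*((1986 + 1155)/(-239 + 2019)) = -892*(1986 + 1155)/(-239 + 2019) = -2801772/1780 = -892*3141/1780 = -700443/445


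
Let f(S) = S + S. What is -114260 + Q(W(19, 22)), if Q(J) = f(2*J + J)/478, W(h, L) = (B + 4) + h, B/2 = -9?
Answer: -27308125/239 ≈ -1.1426e+5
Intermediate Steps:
B = -18 (B = 2*(-9) = -18)
f(S) = 2*S
W(h, L) = -14 + h (W(h, L) = (-18 + 4) + h = -14 + h)
Q(J) = 3*J/239 (Q(J) = (2*(2*J + J))/478 = (2*(3*J))*(1/478) = (6*J)*(1/478) = 3*J/239)
-114260 + Q(W(19, 22)) = -114260 + 3*(-14 + 19)/239 = -114260 + (3/239)*5 = -114260 + 15/239 = -27308125/239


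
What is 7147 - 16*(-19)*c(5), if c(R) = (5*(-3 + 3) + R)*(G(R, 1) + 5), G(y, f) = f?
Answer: 16267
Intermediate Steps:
c(R) = 6*R (c(R) = (5*(-3 + 3) + R)*(1 + 5) = (5*0 + R)*6 = (0 + R)*6 = R*6 = 6*R)
7147 - 16*(-19)*c(5) = 7147 - 16*(-19)*6*5 = 7147 - (-304)*30 = 7147 - 1*(-9120) = 7147 + 9120 = 16267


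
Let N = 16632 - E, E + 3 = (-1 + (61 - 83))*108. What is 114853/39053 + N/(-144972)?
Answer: 5301271603/1887197172 ≈ 2.8091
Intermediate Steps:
E = -2487 (E = -3 + (-1 + (61 - 83))*108 = -3 + (-1 - 22)*108 = -3 - 23*108 = -3 - 2484 = -2487)
N = 19119 (N = 16632 - 1*(-2487) = 16632 + 2487 = 19119)
114853/39053 + N/(-144972) = 114853/39053 + 19119/(-144972) = 114853*(1/39053) + 19119*(-1/144972) = 114853/39053 - 6373/48324 = 5301271603/1887197172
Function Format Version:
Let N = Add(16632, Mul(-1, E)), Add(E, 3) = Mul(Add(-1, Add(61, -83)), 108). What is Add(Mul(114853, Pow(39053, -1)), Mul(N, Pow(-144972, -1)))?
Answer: Rational(5301271603, 1887197172) ≈ 2.8091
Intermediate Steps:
E = -2487 (E = Add(-3, Mul(Add(-1, Add(61, -83)), 108)) = Add(-3, Mul(Add(-1, -22), 108)) = Add(-3, Mul(-23, 108)) = Add(-3, -2484) = -2487)
N = 19119 (N = Add(16632, Mul(-1, -2487)) = Add(16632, 2487) = 19119)
Add(Mul(114853, Pow(39053, -1)), Mul(N, Pow(-144972, -1))) = Add(Mul(114853, Pow(39053, -1)), Mul(19119, Pow(-144972, -1))) = Add(Mul(114853, Rational(1, 39053)), Mul(19119, Rational(-1, 144972))) = Add(Rational(114853, 39053), Rational(-6373, 48324)) = Rational(5301271603, 1887197172)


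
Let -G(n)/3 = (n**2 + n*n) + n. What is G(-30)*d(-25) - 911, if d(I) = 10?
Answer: -54011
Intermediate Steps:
G(n) = -6*n**2 - 3*n (G(n) = -3*((n**2 + n*n) + n) = -3*((n**2 + n**2) + n) = -3*(2*n**2 + n) = -3*(n + 2*n**2) = -6*n**2 - 3*n)
G(-30)*d(-25) - 911 = -3*(-30)*(1 + 2*(-30))*10 - 911 = -3*(-30)*(1 - 60)*10 - 911 = -3*(-30)*(-59)*10 - 911 = -5310*10 - 911 = -53100 - 911 = -54011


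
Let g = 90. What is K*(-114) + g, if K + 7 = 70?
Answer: -7092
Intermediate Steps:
K = 63 (K = -7 + 70 = 63)
K*(-114) + g = 63*(-114) + 90 = -7182 + 90 = -7092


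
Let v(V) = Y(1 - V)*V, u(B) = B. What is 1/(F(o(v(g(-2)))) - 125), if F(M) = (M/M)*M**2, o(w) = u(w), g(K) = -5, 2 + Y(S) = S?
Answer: 1/275 ≈ 0.0036364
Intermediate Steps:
Y(S) = -2 + S
v(V) = V*(-1 - V) (v(V) = (-2 + (1 - V))*V = (-1 - V)*V = V*(-1 - V))
o(w) = w
F(M) = M**2 (F(M) = 1*M**2 = M**2)
1/(F(o(v(g(-2)))) - 125) = 1/((-1*(-5)*(1 - 5))**2 - 125) = 1/((-1*(-5)*(-4))**2 - 125) = 1/((-20)**2 - 125) = 1/(400 - 125) = 1/275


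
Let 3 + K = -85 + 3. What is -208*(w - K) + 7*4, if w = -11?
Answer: -15364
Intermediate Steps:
K = -85 (K = -3 + (-85 + 3) = -3 - 82 = -85)
-208*(w - K) + 7*4 = -208*(-11 - 1*(-85)) + 7*4 = -208*(-11 + 85) + 28 = -208*74 + 28 = -15392 + 28 = -15364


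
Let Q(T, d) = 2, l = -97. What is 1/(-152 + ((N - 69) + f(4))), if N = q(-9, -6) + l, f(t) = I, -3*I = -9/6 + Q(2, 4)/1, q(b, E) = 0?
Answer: -6/1909 ≈ -0.0031430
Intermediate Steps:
I = -1/6 (I = -(-9/6 + 2/1)/3 = -(-9*1/6 + 2*1)/3 = -(-3/2 + 2)/3 = -1/3*1/2 = -1/6 ≈ -0.16667)
f(t) = -1/6
N = -97 (N = 0 - 97 = -97)
1/(-152 + ((N - 69) + f(4))) = 1/(-152 + ((-97 - 69) - 1/6)) = 1/(-152 + (-166 - 1/6)) = 1/(-152 - 997/6) = 1/(-1909/6) = -6/1909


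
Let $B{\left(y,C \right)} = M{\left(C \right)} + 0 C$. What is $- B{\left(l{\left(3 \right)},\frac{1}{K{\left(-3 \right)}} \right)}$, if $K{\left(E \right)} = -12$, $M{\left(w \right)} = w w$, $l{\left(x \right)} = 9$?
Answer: $- \frac{1}{144} \approx -0.0069444$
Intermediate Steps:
$M{\left(w \right)} = w^{2}$
$B{\left(y,C \right)} = C^{2}$ ($B{\left(y,C \right)} = C^{2} + 0 C = C^{2} + 0 = C^{2}$)
$- B{\left(l{\left(3 \right)},\frac{1}{K{\left(-3 \right)}} \right)} = - \left(\frac{1}{-12}\right)^{2} = - \left(- \frac{1}{12}\right)^{2} = \left(-1\right) \frac{1}{144} = - \frac{1}{144}$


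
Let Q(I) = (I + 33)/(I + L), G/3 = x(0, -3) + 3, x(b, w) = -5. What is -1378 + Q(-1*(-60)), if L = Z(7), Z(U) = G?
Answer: -24773/18 ≈ -1376.3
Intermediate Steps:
G = -6 (G = 3*(-5 + 3) = 3*(-2) = -6)
Z(U) = -6
L = -6
Q(I) = (33 + I)/(-6 + I) (Q(I) = (I + 33)/(I - 6) = (33 + I)/(-6 + I))
-1378 + Q(-1*(-60)) = -1378 + (33 - 1*(-60))/(-6 - 1*(-60)) = -1378 + (33 + 60)/(-6 + 60) = -1378 + 93/54 = -1378 + (1/54)*93 = -1378 + 31/18 = -24773/18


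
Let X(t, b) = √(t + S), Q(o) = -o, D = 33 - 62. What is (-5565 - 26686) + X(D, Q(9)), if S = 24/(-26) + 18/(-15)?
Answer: -32251 + 17*I*√455/65 ≈ -32251.0 + 5.5788*I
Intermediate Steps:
D = -29
S = -138/65 (S = 24*(-1/26) + 18*(-1/15) = -12/13 - 6/5 = -138/65 ≈ -2.1231)
X(t, b) = √(-138/65 + t) (X(t, b) = √(t - 138/65) = √(-138/65 + t))
(-5565 - 26686) + X(D, Q(9)) = (-5565 - 26686) + √(-8970 + 4225*(-29))/65 = -32251 + √(-8970 - 122525)/65 = -32251 + √(-131495)/65 = -32251 + (17*I*√455)/65 = -32251 + 17*I*√455/65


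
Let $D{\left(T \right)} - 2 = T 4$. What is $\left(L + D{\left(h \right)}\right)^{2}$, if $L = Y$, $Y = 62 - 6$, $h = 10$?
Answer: $9604$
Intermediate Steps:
$D{\left(T \right)} = 2 + 4 T$ ($D{\left(T \right)} = 2 + T 4 = 2 + 4 T$)
$Y = 56$
$L = 56$
$\left(L + D{\left(h \right)}\right)^{2} = \left(56 + \left(2 + 4 \cdot 10\right)\right)^{2} = \left(56 + \left(2 + 40\right)\right)^{2} = \left(56 + 42\right)^{2} = 98^{2} = 9604$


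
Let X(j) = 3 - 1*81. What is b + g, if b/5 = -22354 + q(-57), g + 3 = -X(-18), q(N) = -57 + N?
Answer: -112265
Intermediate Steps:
X(j) = -78 (X(j) = 3 - 81 = -78)
g = 75 (g = -3 - 1*(-78) = -3 + 78 = 75)
b = -112340 (b = 5*(-22354 + (-57 - 57)) = 5*(-22354 - 114) = 5*(-22468) = -112340)
b + g = -112340 + 75 = -112265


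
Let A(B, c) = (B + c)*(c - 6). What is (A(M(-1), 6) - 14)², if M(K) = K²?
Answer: 196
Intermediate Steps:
A(B, c) = (-6 + c)*(B + c) (A(B, c) = (B + c)*(-6 + c) = (-6 + c)*(B + c))
(A(M(-1), 6) - 14)² = ((6² - 6*(-1)² - 6*6 + (-1)²*6) - 14)² = ((36 - 6*1 - 36 + 1*6) - 14)² = ((36 - 6 - 36 + 6) - 14)² = (0 - 14)² = (-14)² = 196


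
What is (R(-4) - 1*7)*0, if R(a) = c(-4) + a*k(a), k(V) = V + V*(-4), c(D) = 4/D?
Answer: 0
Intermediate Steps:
k(V) = -3*V (k(V) = V - 4*V = -3*V)
R(a) = -1 - 3*a**2 (R(a) = 4/(-4) + a*(-3*a) = 4*(-1/4) - 3*a**2 = -1 - 3*a**2)
(R(-4) - 1*7)*0 = ((-1 - 3*(-4)**2) - 1*7)*0 = ((-1 - 3*16) - 7)*0 = ((-1 - 48) - 7)*0 = (-49 - 7)*0 = -56*0 = 0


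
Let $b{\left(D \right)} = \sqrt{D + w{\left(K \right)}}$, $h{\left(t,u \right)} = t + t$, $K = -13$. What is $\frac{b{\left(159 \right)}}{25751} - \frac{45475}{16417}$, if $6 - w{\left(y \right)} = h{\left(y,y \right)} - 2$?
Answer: $- \frac{45475}{16417} + \frac{\sqrt{193}}{25751} \approx -2.7695$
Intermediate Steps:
$h{\left(t,u \right)} = 2 t$
$w{\left(y \right)} = 8 - 2 y$ ($w{\left(y \right)} = 6 - \left(2 y - 2\right) = 6 - \left(-2 + 2 y\right) = 8 - 2 y$)
$b{\left(D \right)} = \sqrt{34 + D}$ ($b{\left(D \right)} = \sqrt{D + \left(8 - -26\right)} = \sqrt{D + \left(8 + 26\right)} = \sqrt{D + 34} = \sqrt{34 + D}$)
$\frac{b{\left(159 \right)}}{25751} - \frac{45475}{16417} = \frac{\sqrt{34 + 159}}{25751} - \frac{45475}{16417} = \sqrt{193} \cdot \frac{1}{25751} - \frac{45475}{16417} = \frac{\sqrt{193}}{25751} - \frac{45475}{16417} = - \frac{45475}{16417} + \frac{\sqrt{193}}{25751}$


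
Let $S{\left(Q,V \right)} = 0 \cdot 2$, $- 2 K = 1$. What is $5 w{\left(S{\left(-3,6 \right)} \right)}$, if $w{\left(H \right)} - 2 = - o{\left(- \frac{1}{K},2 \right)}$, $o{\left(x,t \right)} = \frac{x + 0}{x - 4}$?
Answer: $15$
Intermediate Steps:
$K = - \frac{1}{2}$ ($K = \left(- \frac{1}{2}\right) 1 = - \frac{1}{2} \approx -0.5$)
$o{\left(x,t \right)} = \frac{x}{-4 + x}$
$S{\left(Q,V \right)} = 0$
$w{\left(H \right)} = 3$ ($w{\left(H \right)} = 2 - \frac{\left(-1\right) \frac{1}{- \frac{1}{2}}}{-4 - \frac{1}{- \frac{1}{2}}} = 2 - \frac{\left(-1\right) \left(-2\right)}{-4 - -2} = 2 - \frac{2}{-4 + 2} = 2 - \frac{2}{-2} = 2 - 2 \left(- \frac{1}{2}\right) = 2 - -1 = 2 + 1 = 3$)
$5 w{\left(S{\left(-3,6 \right)} \right)} = 5 \cdot 3 = 15$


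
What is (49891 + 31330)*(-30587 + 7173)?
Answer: -1901708494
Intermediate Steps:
(49891 + 31330)*(-30587 + 7173) = 81221*(-23414) = -1901708494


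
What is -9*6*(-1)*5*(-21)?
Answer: -5670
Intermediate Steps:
-9*6*(-1)*5*(-21) = -(-54)*5*(-21) = -9*(-30)*(-21) = 270*(-21) = -5670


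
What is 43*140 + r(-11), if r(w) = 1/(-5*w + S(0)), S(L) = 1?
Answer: 337121/56 ≈ 6020.0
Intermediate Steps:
r(w) = 1/(1 - 5*w) (r(w) = 1/(-5*w + 1) = 1/(1 - 5*w))
43*140 + r(-11) = 43*140 - 1/(-1 + 5*(-11)) = 6020 - 1/(-1 - 55) = 6020 - 1/(-56) = 6020 - 1*(-1/56) = 6020 + 1/56 = 337121/56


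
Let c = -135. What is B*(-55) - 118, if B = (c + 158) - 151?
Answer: 6922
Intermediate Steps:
B = -128 (B = (-135 + 158) - 151 = 23 - 151 = -128)
B*(-55) - 118 = -128*(-55) - 118 = 7040 - 118 = 6922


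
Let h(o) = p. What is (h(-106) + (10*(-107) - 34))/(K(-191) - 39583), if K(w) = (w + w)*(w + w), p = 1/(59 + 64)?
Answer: -135791/13079943 ≈ -0.010382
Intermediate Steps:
p = 1/123 ≈ 0.0081301
h(o) = 1/123
K(w) = 4*w**2 (K(w) = (2*w)*(2*w) = 4*w**2)
(h(-106) + (10*(-107) - 34))/(K(-191) - 39583) = (1/123 + (10*(-107) - 34))/(4*(-191)**2 - 39583) = (1/123 + (-1070 - 34))/(4*36481 - 39583) = (1/123 - 1104)/(145924 - 39583) = -135791/123/106341 = -135791/123*1/106341 = -135791/13079943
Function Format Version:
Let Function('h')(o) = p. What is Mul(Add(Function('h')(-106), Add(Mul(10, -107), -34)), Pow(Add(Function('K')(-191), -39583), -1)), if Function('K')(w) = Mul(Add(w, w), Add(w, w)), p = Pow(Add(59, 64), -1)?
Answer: Rational(-135791, 13079943) ≈ -0.010382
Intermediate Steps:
p = Rational(1, 123) (p = Pow(123, -1) = Rational(1, 123) ≈ 0.0081301)
Function('h')(o) = Rational(1, 123)
Function('K')(w) = Mul(4, Pow(w, 2)) (Function('K')(w) = Mul(Mul(2, w), Mul(2, w)) = Mul(4, Pow(w, 2)))
Mul(Add(Function('h')(-106), Add(Mul(10, -107), -34)), Pow(Add(Function('K')(-191), -39583), -1)) = Mul(Add(Rational(1, 123), Add(Mul(10, -107), -34)), Pow(Add(Mul(4, Pow(-191, 2)), -39583), -1)) = Mul(Add(Rational(1, 123), Add(-1070, -34)), Pow(Add(Mul(4, 36481), -39583), -1)) = Mul(Add(Rational(1, 123), -1104), Pow(Add(145924, -39583), -1)) = Mul(Rational(-135791, 123), Pow(106341, -1)) = Mul(Rational(-135791, 123), Rational(1, 106341)) = Rational(-135791, 13079943)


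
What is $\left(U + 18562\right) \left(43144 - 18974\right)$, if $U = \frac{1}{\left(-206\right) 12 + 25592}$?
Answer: $\frac{1037263866897}{2312} \approx 4.4864 \cdot 10^{8}$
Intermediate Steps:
$U = \frac{1}{23120}$ ($U = \frac{1}{-2472 + 25592} = \frac{1}{23120} \approx 4.3253 \cdot 10^{-5}$)
$\left(U + 18562\right) \left(43144 - 18974\right) = \left(\frac{1}{23120} + 18562\right) \left(43144 - 18974\right) = \frac{429153441}{23120} \cdot 24170 = \frac{1037263866897}{2312}$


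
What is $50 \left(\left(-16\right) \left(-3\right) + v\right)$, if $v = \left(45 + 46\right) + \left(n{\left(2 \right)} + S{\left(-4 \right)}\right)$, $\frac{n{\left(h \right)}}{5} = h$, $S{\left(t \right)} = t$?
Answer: $7250$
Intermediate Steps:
$n{\left(h \right)} = 5 h$
$v = 97$ ($v = \left(45 + 46\right) + \left(5 \cdot 2 - 4\right) = 91 + \left(10 - 4\right) = 91 + 6 = 97$)
$50 \left(\left(-16\right) \left(-3\right) + v\right) = 50 \left(\left(-16\right) \left(-3\right) + 97\right) = 50 \left(48 + 97\right) = 50 \cdot 145 = 7250$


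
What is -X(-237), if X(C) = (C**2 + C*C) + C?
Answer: -112101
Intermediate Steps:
X(C) = C + 2*C**2 (X(C) = (C**2 + C**2) + C = 2*C**2 + C = C + 2*C**2)
-X(-237) = -(-237)*(1 + 2*(-237)) = -(-237)*(1 - 474) = -(-237)*(-473) = -1*112101 = -112101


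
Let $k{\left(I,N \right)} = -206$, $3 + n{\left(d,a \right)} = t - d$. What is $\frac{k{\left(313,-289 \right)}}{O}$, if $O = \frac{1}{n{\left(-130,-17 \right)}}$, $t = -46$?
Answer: $-16686$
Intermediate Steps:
$n{\left(d,a \right)} = -49 - d$ ($n{\left(d,a \right)} = -3 - \left(46 + d\right) = -49 - d$)
$O = \frac{1}{81}$ ($O = \frac{1}{-49 - -130} = \frac{1}{-49 + 130} = \frac{1}{81} \approx 0.012346$)
$\frac{k{\left(313,-289 \right)}}{O} = - 206 \frac{1}{\frac{1}{81}} = \left(-206\right) 81 = -16686$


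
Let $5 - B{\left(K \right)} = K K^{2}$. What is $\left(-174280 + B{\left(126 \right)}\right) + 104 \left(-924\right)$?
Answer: $-2270747$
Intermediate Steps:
$B{\left(K \right)} = 5 - K^{3}$ ($B{\left(K \right)} = 5 - K K^{2} = 5 - K^{3}$)
$\left(-174280 + B{\left(126 \right)}\right) + 104 \left(-924\right) = \left(-174280 + \left(5 - 126^{3}\right)\right) + 104 \left(-924\right) = \left(-174280 + \left(5 - 2000376\right)\right) - 96096 = \left(-174280 - 2000371\right) - 96096 = -2174651 - 96096 = -2270747$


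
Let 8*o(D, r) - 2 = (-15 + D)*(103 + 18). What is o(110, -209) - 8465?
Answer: -56223/8 ≈ -7027.9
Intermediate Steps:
o(D, r) = -1813/8 + 121*D/8 (o(D, r) = ¼ + ((-15 + D)*(103 + 18))/8 = ¼ + ((-15 + D)*121)/8 = ¼ + (-1815 + 121*D)/8 = ¼ + (-1815/8 + 121*D/8) = -1813/8 + 121*D/8)
o(110, -209) - 8465 = (-1813/8 + (121/8)*110) - 8465 = (-1813/8 + 6655/4) - 8465 = 11497/8 - 8465 = -56223/8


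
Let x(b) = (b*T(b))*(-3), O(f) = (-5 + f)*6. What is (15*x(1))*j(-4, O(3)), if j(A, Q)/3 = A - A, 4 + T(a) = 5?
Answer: 0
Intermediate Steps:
T(a) = 1 (T(a) = -4 + 5 = 1)
O(f) = -30 + 6*f
x(b) = -3*b (x(b) = (b*1)*(-3) = b*(-3) = -3*b)
j(A, Q) = 0 (j(A, Q) = 3*(A - A) = 3*0 = 0)
(15*x(1))*j(-4, O(3)) = (15*(-3*1))*0 = (15*(-3))*0 = -45*0 = 0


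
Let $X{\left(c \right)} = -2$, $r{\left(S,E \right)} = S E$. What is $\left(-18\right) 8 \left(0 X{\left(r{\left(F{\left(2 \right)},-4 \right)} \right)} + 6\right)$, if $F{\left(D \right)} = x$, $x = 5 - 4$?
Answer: $-864$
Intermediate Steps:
$x = 1$ ($x = 5 - 4 = 1$)
$F{\left(D \right)} = 1$
$r{\left(S,E \right)} = E S$
$\left(-18\right) 8 \left(0 X{\left(r{\left(F{\left(2 \right)},-4 \right)} \right)} + 6\right) = \left(-18\right) 8 \left(0 \left(-2\right) + 6\right) = - 144 \left(0 + 6\right) = \left(-144\right) 6 = -864$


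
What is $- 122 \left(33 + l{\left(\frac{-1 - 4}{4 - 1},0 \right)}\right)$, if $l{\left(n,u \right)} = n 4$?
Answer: $- \frac{9638}{3} \approx -3212.7$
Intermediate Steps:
$l{\left(n,u \right)} = 4 n$
$- 122 \left(33 + l{\left(\frac{-1 - 4}{4 - 1},0 \right)}\right) = - 122 \left(33 + 4 \frac{-1 - 4}{4 - 1}\right) = - 122 \left(33 + 4 \left(- \frac{5}{3}\right)\right) = - 122 \left(33 - \frac{20}{3}\right) = \left(-122\right) \frac{79}{3} = - \frac{9638}{3}$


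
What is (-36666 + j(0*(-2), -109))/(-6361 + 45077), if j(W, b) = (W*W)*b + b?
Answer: -36775/38716 ≈ -0.94987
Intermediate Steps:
j(W, b) = b + b*W² (j(W, b) = W²*b + b = b*W² + b = b + b*W²)
(-36666 + j(0*(-2), -109))/(-6361 + 45077) = (-36666 - 109*(1 + (0*(-2))²))/(-6361 + 45077) = (-36666 - 109*(1 + 0²))/38716 = (-36666 - 109*(1 + 0))*(1/38716) = (-36666 - 109*1)*(1/38716) = (-36666 - 109)*(1/38716) = -36775*1/38716 = -36775/38716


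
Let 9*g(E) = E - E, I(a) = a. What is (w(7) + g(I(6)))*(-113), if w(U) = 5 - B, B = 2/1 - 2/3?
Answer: -1243/3 ≈ -414.33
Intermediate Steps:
B = 4/3 (B = 2*1 - 2*⅓ = 2 - ⅔ = 4/3 ≈ 1.3333)
g(E) = 0 (g(E) = (E - E)/9 = (⅑)*0 = 0)
w(U) = 11/3 (w(U) = 5 - 1*4/3 = 5 - 4/3 = 11/3)
(w(7) + g(I(6)))*(-113) = (11/3 + 0)*(-113) = (11/3)*(-113) = -1243/3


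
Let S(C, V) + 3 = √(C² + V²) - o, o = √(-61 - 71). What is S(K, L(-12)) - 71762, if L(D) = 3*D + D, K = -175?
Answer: -71765 + √32929 - 2*I*√33 ≈ -71584.0 - 11.489*I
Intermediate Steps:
L(D) = 4*D
o = 2*I*√33 (o = √(-132) = 2*I*√33 ≈ 11.489*I)
S(C, V) = -3 + √(C² + V²) - 2*I*√33 (S(C, V) = -3 + (√(C² + V²) - 2*I*√33) = -3 + √(C² + V²) - 2*I*√33)
S(K, L(-12)) - 71762 = (-3 + √((-175)² + (4*(-12))²) - 2*I*√33) - 71762 = (-3 + √(30625 + (-48)²) - 2*I*√33) - 71762 = (-3 + √(30625 + 2304) - 2*I*√33) - 71762 = (-3 + √32929 - 2*I*√33) - 71762 = -71765 + √32929 - 2*I*√33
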